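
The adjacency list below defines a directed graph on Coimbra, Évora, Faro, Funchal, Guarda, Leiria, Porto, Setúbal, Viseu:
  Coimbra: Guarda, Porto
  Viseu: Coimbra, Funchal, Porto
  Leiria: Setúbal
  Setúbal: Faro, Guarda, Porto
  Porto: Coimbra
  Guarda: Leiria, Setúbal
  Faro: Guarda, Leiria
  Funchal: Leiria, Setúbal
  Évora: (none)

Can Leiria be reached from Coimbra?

Yes

Explore from Coimbra.
Distance 1: reach Guarda, Porto.
Distance 2: reach Leiria, Setúbal.
Found Leiria.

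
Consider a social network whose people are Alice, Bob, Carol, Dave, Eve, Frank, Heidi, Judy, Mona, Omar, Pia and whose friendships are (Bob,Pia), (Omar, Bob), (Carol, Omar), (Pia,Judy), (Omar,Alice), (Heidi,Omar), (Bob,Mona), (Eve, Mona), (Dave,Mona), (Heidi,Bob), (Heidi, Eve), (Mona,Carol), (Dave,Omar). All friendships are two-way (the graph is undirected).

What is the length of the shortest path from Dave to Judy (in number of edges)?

4

Distance 0: Dave.
Distance 1: Mona, Omar.
Distance 2: Alice, Bob, Carol, Eve, Heidi.
Distance 3: Pia.
Distance 4: Judy — contains Judy.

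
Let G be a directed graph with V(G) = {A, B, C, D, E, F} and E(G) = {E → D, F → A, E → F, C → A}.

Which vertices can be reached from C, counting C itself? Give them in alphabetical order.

A, C

Start at C.
Its neighbours: A.
Nothing further is reachable.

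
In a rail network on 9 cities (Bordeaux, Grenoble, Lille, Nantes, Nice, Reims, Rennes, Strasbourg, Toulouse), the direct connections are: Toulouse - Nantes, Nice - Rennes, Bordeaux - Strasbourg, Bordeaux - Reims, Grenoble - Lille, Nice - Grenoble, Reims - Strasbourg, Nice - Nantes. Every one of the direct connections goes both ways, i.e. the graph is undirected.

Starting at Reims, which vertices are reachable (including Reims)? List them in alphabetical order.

Start at Reims.
Its neighbours: Bordeaux, Strasbourg.
Nothing further is reachable.

Bordeaux, Reims, Strasbourg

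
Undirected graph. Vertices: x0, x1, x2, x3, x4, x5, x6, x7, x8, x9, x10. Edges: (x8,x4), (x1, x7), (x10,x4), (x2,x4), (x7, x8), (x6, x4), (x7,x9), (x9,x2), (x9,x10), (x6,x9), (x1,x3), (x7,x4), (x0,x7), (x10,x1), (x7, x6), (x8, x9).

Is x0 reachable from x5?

No

x5 has no edges, so nothing is reachable from it.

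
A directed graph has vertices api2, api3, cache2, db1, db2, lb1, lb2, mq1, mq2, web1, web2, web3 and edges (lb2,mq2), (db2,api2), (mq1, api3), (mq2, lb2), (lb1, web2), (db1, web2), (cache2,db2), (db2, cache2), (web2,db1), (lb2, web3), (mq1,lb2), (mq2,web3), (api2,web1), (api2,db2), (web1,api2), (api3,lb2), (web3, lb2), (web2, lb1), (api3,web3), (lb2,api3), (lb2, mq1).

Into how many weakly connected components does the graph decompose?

From api2: component {api2, cache2, db2, web1}.
From api3: component {api3, lb2, mq1, mq2, web3}.
From db1: component {db1, lb1, web2}.
That's 3 components.

3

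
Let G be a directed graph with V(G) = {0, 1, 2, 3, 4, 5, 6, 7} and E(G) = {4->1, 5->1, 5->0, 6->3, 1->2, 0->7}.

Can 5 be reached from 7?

7 has no outgoing edges, so nothing is reachable from it.

No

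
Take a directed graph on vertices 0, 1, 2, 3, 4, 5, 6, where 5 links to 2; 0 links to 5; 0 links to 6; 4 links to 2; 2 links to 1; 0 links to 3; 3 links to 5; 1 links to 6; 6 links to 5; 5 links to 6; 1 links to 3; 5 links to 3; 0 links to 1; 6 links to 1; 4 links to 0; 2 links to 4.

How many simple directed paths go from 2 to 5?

8

2→1→3→5
2→1→6→5
2→4→0→1→3→5
2→4→0→1→6→5
2→4→0→3→5
2→4→0→5
2→4→0→6→1→3→5
2→4→0→6→5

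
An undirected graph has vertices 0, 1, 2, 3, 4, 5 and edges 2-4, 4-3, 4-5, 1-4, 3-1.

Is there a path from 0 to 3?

No

0 has no edges, so nothing is reachable from it.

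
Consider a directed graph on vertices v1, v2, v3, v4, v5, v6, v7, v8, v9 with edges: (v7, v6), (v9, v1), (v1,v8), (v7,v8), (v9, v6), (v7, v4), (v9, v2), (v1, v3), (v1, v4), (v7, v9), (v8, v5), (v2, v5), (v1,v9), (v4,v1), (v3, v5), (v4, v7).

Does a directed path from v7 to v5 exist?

Explore from v7.
Distance 1: reach v4, v6, v8, v9.
Distance 2: reach v1, v2, v5.
Found v5.

Yes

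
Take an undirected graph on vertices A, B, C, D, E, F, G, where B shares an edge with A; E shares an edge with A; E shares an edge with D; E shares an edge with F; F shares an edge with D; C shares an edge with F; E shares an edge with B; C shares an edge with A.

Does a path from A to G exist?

Explore from A.
Distance 1: reach B, C, E.
Distance 2: reach D, F.
The search is exhausted without reaching G; it lies in a different component.

No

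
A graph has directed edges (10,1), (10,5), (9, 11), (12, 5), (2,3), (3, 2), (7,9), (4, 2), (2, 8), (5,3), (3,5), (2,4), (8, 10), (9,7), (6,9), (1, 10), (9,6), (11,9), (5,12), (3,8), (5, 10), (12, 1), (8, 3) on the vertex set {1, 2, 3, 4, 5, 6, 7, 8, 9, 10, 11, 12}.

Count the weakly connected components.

2

From 1: component {1, 2, 3, 4, 5, 8, 10, 12}.
From 6: component {6, 7, 9, 11}.
That's 2 components.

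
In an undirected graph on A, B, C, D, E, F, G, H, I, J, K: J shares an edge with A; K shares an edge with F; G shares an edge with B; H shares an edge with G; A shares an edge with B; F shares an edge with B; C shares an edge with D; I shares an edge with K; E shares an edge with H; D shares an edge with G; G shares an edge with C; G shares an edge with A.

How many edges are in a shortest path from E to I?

6

Distance 0: E.
Distance 1: H.
Distance 2: G.
Distance 3: A, B, C, D.
Distance 4: F, J.
Distance 5: K.
Distance 6: I — contains I.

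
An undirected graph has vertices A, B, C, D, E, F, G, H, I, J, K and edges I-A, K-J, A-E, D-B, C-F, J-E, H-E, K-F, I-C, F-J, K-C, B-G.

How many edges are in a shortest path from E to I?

Distance 0: E.
Distance 1: A, H, J.
Distance 2: F, I, K — contains I.

2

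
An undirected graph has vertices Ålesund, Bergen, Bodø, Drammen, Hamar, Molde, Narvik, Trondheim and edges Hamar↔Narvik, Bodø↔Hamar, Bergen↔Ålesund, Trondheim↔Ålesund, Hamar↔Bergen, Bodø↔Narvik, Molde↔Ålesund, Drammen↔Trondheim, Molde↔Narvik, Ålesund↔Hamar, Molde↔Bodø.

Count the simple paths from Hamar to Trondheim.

Hamar–Ålesund–Trondheim
Hamar–Bergen–Ålesund–Trondheim
Hamar–Bodø–Molde–Ålesund–Trondheim
Hamar–Bodø–Narvik–Molde–Ålesund–Trondheim
Hamar–Narvik–Bodø–Molde–Ålesund–Trondheim
Hamar–Narvik–Molde–Ålesund–Trondheim

6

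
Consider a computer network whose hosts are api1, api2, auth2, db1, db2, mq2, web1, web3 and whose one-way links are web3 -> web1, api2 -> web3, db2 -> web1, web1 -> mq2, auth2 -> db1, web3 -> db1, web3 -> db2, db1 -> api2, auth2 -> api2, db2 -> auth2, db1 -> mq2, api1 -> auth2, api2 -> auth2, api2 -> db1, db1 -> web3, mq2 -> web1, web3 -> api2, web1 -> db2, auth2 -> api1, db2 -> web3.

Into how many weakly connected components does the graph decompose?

1

From api1: component {api1, api2, auth2, db1, db2, mq2, web1, web3}.
That's 1 component.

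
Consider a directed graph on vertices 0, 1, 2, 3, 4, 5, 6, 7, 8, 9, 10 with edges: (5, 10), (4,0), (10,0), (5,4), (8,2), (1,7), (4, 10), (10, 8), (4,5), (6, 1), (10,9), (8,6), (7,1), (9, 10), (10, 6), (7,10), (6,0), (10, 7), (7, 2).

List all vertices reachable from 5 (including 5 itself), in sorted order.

Start at 5.
Its neighbours: 4, 10.
Then their neighbours: 0, 6, 7, 8, 9.
Then next layer: 1, 2.
Nothing further is reachable.

0, 1, 2, 4, 5, 6, 7, 8, 9, 10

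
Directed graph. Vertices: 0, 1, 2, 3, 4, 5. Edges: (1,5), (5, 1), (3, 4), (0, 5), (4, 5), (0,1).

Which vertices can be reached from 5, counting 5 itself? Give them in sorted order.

Start at 5.
Its neighbours: 1.
Nothing further is reachable.

1, 5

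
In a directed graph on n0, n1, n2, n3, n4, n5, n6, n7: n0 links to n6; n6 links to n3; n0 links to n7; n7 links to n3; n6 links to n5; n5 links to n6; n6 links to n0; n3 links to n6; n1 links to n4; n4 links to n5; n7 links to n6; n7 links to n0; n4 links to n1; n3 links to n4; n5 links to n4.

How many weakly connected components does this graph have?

2

From n0: component {n0, n1, n3, n4, n5, n6, n7}.
From n2: component {n2}.
That's 2 components.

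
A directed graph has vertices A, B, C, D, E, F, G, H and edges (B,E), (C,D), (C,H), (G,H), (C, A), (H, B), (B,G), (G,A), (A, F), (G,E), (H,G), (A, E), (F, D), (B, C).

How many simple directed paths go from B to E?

6

B→C→A→E
B→C→H→G→A→E
B→C→H→G→E
B→E
B→G→A→E
B→G→E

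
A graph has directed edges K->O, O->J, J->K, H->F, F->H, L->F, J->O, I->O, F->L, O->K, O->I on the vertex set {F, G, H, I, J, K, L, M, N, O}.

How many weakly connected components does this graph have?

5

From F: component {F, H, L}.
From G: component {G}.
From I: component {I, J, K, O}.
From M: component {M}.
From N: component {N}.
That's 5 components.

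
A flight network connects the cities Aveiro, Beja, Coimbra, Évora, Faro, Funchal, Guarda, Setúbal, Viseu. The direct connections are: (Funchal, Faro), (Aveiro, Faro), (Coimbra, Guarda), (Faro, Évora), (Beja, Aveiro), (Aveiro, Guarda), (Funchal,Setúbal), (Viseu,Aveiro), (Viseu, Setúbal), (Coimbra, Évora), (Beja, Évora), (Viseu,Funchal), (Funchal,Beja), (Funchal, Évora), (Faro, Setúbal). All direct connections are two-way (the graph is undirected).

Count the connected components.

From Aveiro: component {Aveiro, Beja, Coimbra, Évora, Faro, Funchal, Guarda, Setúbal, Viseu}.
That's 1 component.

1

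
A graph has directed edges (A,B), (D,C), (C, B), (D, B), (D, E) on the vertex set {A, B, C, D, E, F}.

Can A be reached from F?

F has no outgoing edges, so nothing is reachable from it.

No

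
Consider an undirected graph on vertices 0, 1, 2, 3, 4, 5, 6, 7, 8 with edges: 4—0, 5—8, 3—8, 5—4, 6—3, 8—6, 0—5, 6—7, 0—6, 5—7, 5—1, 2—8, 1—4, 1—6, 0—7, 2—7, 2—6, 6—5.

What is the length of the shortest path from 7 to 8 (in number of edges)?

2

Distance 0: 7.
Distance 1: 0, 2, 5, 6.
Distance 2: 1, 3, 4, 8 — contains 8.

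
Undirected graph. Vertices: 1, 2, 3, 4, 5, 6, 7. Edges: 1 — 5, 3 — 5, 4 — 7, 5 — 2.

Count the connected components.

From 1: component {1, 2, 3, 5}.
From 4: component {4, 7}.
From 6: component {6}.
That's 3 components.

3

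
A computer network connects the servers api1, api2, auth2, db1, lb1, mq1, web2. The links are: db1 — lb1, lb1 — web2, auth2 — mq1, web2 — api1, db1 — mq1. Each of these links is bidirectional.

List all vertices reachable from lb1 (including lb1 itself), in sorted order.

Start at lb1.
Its neighbours: db1, web2.
Then their neighbours: api1, mq1.
Then next layer: auth2.
Nothing further is reachable.

api1, auth2, db1, lb1, mq1, web2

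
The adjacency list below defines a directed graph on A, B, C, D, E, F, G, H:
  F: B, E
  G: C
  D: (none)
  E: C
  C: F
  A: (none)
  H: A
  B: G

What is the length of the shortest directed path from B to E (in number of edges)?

4

Distance 0: B.
Distance 1: G.
Distance 2: C.
Distance 3: F.
Distance 4: E — contains E.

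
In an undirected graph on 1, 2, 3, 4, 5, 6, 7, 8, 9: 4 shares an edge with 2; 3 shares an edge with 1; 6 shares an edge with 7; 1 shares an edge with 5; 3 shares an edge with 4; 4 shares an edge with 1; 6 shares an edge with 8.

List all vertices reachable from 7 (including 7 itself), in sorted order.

Start at 7.
Its neighbours: 6.
Then their neighbours: 8.
Nothing further is reachable.

6, 7, 8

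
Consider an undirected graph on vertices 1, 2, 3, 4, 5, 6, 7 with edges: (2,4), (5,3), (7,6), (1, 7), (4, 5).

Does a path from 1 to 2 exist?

Explore from 1.
Distance 1: reach 7.
Distance 2: reach 6.
The search is exhausted without reaching 2; it lies in a different component.

No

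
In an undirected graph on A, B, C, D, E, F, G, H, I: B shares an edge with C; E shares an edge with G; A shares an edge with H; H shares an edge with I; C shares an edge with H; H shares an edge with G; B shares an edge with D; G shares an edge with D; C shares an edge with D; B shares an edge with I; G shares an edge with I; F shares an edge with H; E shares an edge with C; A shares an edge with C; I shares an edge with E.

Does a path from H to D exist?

Explore from H.
Distance 1: reach A, C, F, G, I.
Distance 2: reach B, D, E.
Found D.

Yes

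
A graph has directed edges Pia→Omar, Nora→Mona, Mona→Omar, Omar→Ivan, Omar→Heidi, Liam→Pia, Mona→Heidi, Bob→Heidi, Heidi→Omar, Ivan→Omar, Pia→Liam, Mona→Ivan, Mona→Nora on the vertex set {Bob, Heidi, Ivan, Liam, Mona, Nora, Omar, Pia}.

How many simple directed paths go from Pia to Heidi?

Pia→Omar→Heidi

1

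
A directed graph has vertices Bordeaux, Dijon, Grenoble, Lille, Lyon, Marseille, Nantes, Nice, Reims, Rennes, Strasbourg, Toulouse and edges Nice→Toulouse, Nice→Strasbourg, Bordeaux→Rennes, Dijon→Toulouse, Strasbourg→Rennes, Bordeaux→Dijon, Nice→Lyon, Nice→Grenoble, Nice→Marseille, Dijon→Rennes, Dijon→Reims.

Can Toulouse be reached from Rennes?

Rennes has no outgoing edges, so nothing is reachable from it.

No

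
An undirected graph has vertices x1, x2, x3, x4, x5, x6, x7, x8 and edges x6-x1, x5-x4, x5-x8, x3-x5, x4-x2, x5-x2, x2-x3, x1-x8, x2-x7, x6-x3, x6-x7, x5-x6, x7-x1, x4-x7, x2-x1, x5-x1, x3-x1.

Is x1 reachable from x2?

Explore from x2.
Distance 1: reach x1, x3, x4, x5, x7.
Found x1.

Yes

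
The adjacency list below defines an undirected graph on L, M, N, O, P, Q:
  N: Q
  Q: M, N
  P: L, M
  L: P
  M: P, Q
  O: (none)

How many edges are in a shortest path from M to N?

Distance 0: M.
Distance 1: P, Q.
Distance 2: L, N — contains N.

2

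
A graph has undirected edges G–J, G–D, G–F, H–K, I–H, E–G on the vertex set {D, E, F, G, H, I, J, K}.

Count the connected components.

2

From D: component {D, E, F, G, J}.
From H: component {H, I, K}.
That's 2 components.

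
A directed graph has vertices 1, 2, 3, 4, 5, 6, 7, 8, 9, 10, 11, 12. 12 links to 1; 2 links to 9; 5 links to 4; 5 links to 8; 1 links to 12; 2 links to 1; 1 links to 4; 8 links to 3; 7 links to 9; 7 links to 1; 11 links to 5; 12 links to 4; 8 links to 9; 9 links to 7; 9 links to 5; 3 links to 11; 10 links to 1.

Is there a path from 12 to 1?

Yes

Explore from 12.
Distance 1: reach 1, 4.
Found 1.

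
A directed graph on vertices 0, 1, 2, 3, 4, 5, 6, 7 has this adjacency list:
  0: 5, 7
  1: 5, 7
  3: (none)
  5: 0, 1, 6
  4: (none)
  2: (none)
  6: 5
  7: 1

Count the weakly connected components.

4

From 0: component {0, 1, 5, 6, 7}.
From 2: component {2}.
From 3: component {3}.
From 4: component {4}.
That's 4 components.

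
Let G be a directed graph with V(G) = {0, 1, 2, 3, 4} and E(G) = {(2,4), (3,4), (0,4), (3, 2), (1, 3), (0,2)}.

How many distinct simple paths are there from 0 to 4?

2

0→2→4
0→4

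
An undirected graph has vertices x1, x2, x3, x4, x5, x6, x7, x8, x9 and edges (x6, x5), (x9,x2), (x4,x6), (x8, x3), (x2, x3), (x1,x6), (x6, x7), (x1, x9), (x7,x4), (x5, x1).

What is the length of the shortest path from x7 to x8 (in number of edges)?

6

Distance 0: x7.
Distance 1: x4, x6.
Distance 2: x1, x5.
Distance 3: x9.
Distance 4: x2.
Distance 5: x3.
Distance 6: x8 — contains x8.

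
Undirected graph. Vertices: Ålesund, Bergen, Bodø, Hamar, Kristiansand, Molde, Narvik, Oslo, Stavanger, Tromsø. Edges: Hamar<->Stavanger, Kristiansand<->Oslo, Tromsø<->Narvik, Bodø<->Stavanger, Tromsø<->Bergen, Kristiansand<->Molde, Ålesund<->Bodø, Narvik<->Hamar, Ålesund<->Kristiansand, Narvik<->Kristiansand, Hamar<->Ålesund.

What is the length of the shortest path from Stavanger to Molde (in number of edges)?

Distance 0: Stavanger.
Distance 1: Bodø, Hamar.
Distance 2: Ålesund, Narvik.
Distance 3: Kristiansand, Tromsø.
Distance 4: Bergen, Molde, Oslo — contains Molde.

4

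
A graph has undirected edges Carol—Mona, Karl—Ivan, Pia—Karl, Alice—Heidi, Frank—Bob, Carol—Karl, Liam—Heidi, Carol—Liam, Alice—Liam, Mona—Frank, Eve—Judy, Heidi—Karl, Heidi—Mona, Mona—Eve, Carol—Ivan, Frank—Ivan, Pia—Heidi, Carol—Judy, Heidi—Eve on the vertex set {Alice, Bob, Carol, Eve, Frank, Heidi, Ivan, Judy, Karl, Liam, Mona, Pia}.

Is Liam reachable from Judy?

Explore from Judy.
Distance 1: reach Carol, Eve.
Distance 2: reach Heidi, Ivan, Karl, Liam, Mona.
Found Liam.

Yes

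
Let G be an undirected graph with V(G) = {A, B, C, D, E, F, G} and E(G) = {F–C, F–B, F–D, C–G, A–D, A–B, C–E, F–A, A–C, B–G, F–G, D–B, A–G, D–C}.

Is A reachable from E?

Explore from E.
Distance 1: reach C.
Distance 2: reach A, D, F, G.
Found A.

Yes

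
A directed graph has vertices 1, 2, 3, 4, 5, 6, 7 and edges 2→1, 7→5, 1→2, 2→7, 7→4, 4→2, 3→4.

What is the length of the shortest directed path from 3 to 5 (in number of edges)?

4

Distance 0: 3.
Distance 1: 4.
Distance 2: 2.
Distance 3: 1, 7.
Distance 4: 5 — contains 5.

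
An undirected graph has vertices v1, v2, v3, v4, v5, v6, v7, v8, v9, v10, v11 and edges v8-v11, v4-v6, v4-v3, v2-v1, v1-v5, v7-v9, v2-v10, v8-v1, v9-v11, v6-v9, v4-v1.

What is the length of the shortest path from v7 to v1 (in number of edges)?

Distance 0: v7.
Distance 1: v9.
Distance 2: v6, v11.
Distance 3: v4, v8.
Distance 4: v1, v3 — contains v1.

4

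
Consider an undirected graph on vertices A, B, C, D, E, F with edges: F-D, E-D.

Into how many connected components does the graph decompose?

4

From A: component {A}.
From B: component {B}.
From C: component {C}.
From D: component {D, E, F}.
That's 4 components.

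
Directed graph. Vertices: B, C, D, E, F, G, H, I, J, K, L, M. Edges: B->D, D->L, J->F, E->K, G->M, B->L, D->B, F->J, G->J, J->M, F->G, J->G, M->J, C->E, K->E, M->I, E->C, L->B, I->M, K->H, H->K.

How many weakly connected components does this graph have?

From B: component {B, D, L}.
From C: component {C, E, H, K}.
From F: component {F, G, I, J, M}.
That's 3 components.

3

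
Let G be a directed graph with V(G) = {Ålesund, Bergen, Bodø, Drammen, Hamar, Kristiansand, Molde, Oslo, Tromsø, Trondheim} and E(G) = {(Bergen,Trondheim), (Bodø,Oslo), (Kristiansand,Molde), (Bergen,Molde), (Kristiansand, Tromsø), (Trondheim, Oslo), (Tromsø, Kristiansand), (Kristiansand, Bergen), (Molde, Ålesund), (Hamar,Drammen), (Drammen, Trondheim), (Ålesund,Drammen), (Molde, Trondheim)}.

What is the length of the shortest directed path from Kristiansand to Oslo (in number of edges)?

3

Distance 0: Kristiansand.
Distance 1: Bergen, Molde, Tromsø.
Distance 2: Ålesund, Trondheim.
Distance 3: Drammen, Oslo — contains Oslo.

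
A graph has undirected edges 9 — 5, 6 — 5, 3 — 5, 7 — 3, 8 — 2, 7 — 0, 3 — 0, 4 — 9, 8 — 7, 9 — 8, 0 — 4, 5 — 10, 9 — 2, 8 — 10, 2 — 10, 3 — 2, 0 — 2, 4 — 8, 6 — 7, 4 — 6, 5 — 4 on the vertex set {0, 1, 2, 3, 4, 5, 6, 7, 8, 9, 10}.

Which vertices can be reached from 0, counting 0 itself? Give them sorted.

Start at 0.
Its neighbours: 2, 3, 4, 7.
Then their neighbours: 5, 6, 8, 9, 10.
Nothing further is reachable.

0, 2, 3, 4, 5, 6, 7, 8, 9, 10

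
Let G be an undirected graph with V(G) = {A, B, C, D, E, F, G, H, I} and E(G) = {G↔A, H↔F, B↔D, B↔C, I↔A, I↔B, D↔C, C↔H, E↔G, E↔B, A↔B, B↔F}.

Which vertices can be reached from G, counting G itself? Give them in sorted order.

A, B, C, D, E, F, G, H, I

Start at G.
Its neighbours: A, E.
Then their neighbours: B, I.
Then next layer: C, D, F.
Then next layer: H.
Every vertex is now reached.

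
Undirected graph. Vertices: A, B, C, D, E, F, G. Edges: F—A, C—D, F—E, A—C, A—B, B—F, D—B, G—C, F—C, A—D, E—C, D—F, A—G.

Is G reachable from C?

Yes

Explore from C.
Distance 1: reach A, D, E, F, G.
Found G.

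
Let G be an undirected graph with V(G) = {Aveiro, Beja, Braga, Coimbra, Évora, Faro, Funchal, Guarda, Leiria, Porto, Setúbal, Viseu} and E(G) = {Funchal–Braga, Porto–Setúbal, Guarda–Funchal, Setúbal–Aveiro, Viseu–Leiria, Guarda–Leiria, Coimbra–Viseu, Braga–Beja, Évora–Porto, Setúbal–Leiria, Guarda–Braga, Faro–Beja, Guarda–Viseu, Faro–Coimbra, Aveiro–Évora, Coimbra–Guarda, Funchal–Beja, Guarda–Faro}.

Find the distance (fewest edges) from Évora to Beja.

6

Distance 0: Évora.
Distance 1: Aveiro, Porto.
Distance 2: Setúbal.
Distance 3: Leiria.
Distance 4: Guarda, Viseu.
Distance 5: Braga, Coimbra, Faro, Funchal.
Distance 6: Beja — contains Beja.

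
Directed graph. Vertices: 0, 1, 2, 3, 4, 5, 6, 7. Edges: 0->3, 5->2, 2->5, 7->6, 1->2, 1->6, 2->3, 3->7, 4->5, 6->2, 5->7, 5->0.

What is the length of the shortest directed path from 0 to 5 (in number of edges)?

Distance 0: 0.
Distance 1: 3.
Distance 2: 7.
Distance 3: 6.
Distance 4: 2.
Distance 5: 5 — contains 5.

5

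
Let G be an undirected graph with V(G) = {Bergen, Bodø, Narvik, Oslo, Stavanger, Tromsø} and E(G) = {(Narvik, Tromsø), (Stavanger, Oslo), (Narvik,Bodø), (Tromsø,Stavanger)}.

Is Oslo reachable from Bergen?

Bergen has no edges, so nothing is reachable from it.

No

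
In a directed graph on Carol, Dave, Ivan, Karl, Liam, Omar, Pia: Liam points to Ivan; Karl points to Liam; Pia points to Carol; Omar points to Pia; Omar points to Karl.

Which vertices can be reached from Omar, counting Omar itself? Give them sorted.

Start at Omar.
Its neighbours: Karl, Pia.
Then their neighbours: Carol, Liam.
Then next layer: Ivan.
Nothing further is reachable.

Carol, Ivan, Karl, Liam, Omar, Pia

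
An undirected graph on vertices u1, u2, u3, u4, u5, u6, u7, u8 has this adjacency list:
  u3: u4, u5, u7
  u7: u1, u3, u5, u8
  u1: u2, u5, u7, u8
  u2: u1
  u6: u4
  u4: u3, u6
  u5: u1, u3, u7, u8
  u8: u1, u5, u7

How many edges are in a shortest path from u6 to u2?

Distance 0: u6.
Distance 1: u4.
Distance 2: u3.
Distance 3: u5, u7.
Distance 4: u1, u8.
Distance 5: u2 — contains u2.

5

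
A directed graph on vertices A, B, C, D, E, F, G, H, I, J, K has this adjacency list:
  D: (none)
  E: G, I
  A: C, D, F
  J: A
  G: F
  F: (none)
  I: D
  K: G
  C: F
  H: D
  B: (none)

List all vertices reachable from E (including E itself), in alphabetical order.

D, E, F, G, I

Start at E.
Its neighbours: G, I.
Then their neighbours: D, F.
Nothing further is reachable.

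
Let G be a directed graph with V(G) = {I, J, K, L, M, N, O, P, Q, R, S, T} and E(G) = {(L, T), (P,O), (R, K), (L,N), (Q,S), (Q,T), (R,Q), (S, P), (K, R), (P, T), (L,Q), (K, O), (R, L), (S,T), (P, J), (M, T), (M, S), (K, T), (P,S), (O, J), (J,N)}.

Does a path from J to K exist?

No

Explore from J.
Distance 1: reach N.
The search from J is exhausted; no directed path reaches K.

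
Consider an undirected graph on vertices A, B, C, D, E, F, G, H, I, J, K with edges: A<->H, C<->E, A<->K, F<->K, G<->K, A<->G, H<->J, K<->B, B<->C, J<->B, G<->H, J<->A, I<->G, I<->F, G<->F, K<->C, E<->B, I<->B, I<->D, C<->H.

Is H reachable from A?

Explore from A.
Distance 1: reach G, H, J, K.
Found H.

Yes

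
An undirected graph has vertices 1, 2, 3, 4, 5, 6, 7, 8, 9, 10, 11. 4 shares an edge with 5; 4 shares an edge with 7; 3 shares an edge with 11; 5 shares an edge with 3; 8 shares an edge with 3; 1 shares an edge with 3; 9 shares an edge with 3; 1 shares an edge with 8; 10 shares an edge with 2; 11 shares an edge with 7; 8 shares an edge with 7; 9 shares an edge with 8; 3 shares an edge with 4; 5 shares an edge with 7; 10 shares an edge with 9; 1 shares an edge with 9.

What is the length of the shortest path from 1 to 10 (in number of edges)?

2

Distance 0: 1.
Distance 1: 3, 8, 9.
Distance 2: 4, 5, 7, 10, 11 — contains 10.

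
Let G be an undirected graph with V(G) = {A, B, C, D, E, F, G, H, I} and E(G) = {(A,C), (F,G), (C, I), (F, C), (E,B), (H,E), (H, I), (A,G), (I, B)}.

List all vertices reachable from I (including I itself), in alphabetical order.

Start at I.
Its neighbours: B, C, H.
Then their neighbours: A, E, F.
Then next layer: G.
Nothing further is reachable.

A, B, C, E, F, G, H, I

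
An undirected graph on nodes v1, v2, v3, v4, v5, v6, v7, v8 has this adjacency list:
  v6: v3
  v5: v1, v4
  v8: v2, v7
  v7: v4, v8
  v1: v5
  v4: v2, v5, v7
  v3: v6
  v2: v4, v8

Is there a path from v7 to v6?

No

Explore from v7.
Distance 1: reach v4, v8.
Distance 2: reach v2, v5.
Distance 3: reach v1.
The search is exhausted without reaching v6; it lies in a different component.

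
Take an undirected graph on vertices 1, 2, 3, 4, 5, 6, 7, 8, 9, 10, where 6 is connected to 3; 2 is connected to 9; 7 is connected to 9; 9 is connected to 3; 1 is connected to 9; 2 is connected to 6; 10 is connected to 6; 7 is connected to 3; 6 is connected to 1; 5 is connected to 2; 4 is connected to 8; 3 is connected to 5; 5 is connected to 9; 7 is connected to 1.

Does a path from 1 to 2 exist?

Explore from 1.
Distance 1: reach 6, 7, 9.
Distance 2: reach 2, 3, 5, 10.
Found 2.

Yes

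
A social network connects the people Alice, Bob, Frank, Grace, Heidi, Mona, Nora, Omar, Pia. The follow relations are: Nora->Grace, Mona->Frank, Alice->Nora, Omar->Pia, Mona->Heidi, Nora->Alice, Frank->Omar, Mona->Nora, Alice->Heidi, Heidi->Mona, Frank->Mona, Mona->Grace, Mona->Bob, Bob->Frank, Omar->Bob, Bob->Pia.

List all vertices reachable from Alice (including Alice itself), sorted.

Start at Alice.
Its neighbours: Heidi, Nora.
Then their neighbours: Grace, Mona.
Then next layer: Bob, Frank.
Then next layer: Omar, Pia.
Every vertex is now reached.

Alice, Bob, Frank, Grace, Heidi, Mona, Nora, Omar, Pia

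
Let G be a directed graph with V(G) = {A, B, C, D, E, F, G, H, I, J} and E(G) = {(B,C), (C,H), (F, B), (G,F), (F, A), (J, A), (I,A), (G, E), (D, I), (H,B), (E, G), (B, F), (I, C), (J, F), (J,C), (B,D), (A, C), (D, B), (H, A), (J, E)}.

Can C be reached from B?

Yes

Explore from B.
Distance 1: reach C, D, F.
Found C.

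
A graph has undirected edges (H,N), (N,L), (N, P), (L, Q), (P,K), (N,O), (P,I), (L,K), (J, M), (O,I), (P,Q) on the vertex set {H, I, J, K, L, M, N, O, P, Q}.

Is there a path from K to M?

Explore from K.
Distance 1: reach L, P.
Distance 2: reach I, N, Q.
Distance 3: reach H, O.
The search is exhausted without reaching M; it lies in a different component.

No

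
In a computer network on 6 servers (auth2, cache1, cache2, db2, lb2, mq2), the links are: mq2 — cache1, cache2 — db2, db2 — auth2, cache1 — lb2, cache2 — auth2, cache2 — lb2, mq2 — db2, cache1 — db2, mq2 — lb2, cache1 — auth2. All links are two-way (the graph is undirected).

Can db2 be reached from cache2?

Explore from cache2.
Distance 1: reach auth2, db2, lb2.
Found db2.

Yes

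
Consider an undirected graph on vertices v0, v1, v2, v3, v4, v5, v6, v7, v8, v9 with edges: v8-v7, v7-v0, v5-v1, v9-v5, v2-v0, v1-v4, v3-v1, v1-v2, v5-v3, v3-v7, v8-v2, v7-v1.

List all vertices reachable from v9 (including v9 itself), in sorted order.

Start at v9.
Its neighbours: v5.
Then their neighbours: v1, v3.
Then next layer: v2, v4, v7.
Then next layer: v0, v8.
Nothing further is reachable.

v0, v1, v2, v3, v4, v5, v7, v8, v9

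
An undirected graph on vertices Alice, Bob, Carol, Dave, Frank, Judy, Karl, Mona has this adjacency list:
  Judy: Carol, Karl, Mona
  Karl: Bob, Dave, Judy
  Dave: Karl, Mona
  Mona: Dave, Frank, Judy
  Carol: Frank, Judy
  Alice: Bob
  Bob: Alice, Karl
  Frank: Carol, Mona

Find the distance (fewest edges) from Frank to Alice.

Distance 0: Frank.
Distance 1: Carol, Mona.
Distance 2: Dave, Judy.
Distance 3: Karl.
Distance 4: Bob.
Distance 5: Alice — contains Alice.

5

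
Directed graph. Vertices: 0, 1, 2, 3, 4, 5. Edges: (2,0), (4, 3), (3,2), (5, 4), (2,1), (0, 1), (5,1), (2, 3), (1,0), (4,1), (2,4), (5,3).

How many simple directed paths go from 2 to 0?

2→0
2→1→0
2→4→1→0

3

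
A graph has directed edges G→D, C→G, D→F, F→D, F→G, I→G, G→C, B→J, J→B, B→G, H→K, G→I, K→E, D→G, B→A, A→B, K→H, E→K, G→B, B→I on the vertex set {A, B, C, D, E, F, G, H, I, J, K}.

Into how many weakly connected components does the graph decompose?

From A: component {A, B, C, D, F, G, I, J}.
From E: component {E, H, K}.
That's 2 components.

2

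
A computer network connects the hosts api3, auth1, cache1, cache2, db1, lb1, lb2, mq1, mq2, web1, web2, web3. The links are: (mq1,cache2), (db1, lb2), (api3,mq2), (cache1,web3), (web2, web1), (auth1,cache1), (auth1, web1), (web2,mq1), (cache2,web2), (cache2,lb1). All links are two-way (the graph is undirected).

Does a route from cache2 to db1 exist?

No

Explore from cache2.
Distance 1: reach lb1, mq1, web2.
Distance 2: reach web1.
Distance 3: reach auth1.
Distance 4: reach cache1.
Distance 5: reach web3.
The search is exhausted without reaching db1; it lies in a different component.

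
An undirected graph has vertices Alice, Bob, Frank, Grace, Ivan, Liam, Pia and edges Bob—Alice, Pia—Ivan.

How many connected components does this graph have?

From Alice: component {Alice, Bob}.
From Frank: component {Frank}.
From Grace: component {Grace}.
From Ivan: component {Ivan, Pia}.
From Liam: component {Liam}.
That's 5 components.

5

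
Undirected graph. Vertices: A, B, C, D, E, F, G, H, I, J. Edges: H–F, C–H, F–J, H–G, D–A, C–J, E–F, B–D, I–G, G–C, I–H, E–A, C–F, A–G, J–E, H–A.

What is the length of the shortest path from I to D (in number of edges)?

Distance 0: I.
Distance 1: G, H.
Distance 2: A, C, F.
Distance 3: D, E, J — contains D.

3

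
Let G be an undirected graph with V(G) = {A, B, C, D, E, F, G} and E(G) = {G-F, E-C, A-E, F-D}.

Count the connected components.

From A: component {A, C, E}.
From B: component {B}.
From D: component {D, F, G}.
That's 3 components.

3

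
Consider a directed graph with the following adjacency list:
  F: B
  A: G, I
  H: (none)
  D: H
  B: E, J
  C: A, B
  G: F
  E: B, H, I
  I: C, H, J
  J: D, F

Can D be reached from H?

No

H has no outgoing edges, so nothing is reachable from it.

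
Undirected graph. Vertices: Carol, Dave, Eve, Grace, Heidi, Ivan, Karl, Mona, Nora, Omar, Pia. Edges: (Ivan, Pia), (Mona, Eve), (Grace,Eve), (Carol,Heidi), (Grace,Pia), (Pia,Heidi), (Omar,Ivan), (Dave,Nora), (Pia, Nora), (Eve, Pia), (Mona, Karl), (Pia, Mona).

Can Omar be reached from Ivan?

Explore from Ivan.
Distance 1: reach Omar, Pia.
Found Omar.

Yes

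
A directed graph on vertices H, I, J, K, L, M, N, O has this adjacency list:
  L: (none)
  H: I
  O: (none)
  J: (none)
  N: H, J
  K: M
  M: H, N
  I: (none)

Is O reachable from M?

No

Explore from M.
Distance 1: reach H, N.
Distance 2: reach I, J.
The search from M is exhausted; no directed path reaches O.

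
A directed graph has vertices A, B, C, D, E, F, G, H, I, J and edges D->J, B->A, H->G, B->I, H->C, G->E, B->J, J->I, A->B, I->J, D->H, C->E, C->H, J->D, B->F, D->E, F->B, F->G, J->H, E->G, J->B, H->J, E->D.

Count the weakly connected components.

1

From A: component {A, B, C, D, E, F, G, H, I, J}.
That's 1 component.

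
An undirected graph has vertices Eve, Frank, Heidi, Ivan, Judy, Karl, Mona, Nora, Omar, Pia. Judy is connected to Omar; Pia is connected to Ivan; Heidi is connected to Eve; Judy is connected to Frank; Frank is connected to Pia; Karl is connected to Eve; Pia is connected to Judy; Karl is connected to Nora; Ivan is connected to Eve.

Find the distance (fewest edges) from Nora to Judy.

5

Distance 0: Nora.
Distance 1: Karl.
Distance 2: Eve.
Distance 3: Heidi, Ivan.
Distance 4: Pia.
Distance 5: Frank, Judy — contains Judy.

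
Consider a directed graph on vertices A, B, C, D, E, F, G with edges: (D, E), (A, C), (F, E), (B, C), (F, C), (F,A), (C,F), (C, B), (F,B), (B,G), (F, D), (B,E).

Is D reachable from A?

Yes

Explore from A.
Distance 1: reach C.
Distance 2: reach B, F.
Distance 3: reach D, E, G.
Found D.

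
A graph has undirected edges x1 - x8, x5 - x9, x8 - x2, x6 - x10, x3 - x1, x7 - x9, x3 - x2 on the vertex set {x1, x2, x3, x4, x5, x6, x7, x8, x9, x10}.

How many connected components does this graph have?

From x1: component {x1, x2, x3, x8}.
From x4: component {x4}.
From x5: component {x5, x7, x9}.
From x6: component {x6, x10}.
That's 4 components.

4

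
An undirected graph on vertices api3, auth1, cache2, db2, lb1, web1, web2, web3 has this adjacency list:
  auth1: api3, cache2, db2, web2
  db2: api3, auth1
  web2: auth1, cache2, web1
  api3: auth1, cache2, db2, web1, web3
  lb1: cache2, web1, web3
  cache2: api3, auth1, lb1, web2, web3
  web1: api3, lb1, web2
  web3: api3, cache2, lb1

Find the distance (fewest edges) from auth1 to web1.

2

Distance 0: auth1.
Distance 1: api3, cache2, db2, web2.
Distance 2: lb1, web1, web3 — contains web1.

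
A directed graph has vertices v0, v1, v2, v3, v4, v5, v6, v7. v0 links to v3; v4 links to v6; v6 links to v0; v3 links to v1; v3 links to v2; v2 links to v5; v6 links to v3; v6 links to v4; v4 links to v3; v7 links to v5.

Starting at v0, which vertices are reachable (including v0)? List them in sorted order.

Start at v0.
Its neighbours: v3.
Then their neighbours: v1, v2.
Then next layer: v5.
Nothing further is reachable.

v0, v1, v2, v3, v5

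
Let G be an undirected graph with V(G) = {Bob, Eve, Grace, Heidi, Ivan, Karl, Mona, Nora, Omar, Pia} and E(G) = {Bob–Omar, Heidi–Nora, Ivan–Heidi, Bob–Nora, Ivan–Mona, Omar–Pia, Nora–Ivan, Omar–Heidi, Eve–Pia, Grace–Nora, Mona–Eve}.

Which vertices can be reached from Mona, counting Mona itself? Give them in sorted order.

Start at Mona.
Its neighbours: Eve, Ivan.
Then their neighbours: Heidi, Nora, Pia.
Then next layer: Bob, Grace, Omar.
Nothing further is reachable.

Bob, Eve, Grace, Heidi, Ivan, Mona, Nora, Omar, Pia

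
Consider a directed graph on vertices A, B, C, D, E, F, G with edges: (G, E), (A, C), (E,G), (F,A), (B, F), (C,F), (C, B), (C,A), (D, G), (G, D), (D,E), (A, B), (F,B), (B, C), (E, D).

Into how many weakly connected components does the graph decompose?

From A: component {A, B, C, F}.
From D: component {D, E, G}.
That's 2 components.

2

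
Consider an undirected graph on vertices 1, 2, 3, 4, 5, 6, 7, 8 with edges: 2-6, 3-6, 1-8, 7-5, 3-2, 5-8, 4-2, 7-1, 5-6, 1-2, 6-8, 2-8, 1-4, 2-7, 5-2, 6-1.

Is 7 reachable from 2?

Yes

Explore from 2.
Distance 1: reach 1, 3, 4, 5, 6, 7, 8.
Found 7.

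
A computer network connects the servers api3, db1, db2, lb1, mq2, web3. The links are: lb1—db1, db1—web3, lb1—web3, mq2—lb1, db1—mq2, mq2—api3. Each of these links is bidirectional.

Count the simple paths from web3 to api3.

web3–db1–lb1–mq2–api3
web3–db1–mq2–api3
web3–lb1–db1–mq2–api3
web3–lb1–mq2–api3

4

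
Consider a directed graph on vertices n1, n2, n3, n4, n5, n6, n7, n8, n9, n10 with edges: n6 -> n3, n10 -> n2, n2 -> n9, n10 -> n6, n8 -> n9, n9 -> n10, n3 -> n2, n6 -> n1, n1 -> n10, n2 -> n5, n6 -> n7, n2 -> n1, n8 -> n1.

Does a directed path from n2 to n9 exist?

Explore from n2.
Distance 1: reach n1, n5, n9.
Found n9.

Yes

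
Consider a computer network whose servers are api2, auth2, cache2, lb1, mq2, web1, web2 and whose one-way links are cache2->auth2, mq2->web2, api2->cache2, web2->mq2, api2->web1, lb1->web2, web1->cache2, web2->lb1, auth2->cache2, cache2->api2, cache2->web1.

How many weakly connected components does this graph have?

2

From api2: component {api2, auth2, cache2, web1}.
From lb1: component {lb1, mq2, web2}.
That's 2 components.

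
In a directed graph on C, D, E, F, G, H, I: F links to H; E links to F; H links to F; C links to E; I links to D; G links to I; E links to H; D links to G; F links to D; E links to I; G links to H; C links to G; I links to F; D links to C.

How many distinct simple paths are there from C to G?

5

C→E→F→D→G
C→E→H→F→D→G
C→E→I→D→G
C→E→I→F→D→G
C→G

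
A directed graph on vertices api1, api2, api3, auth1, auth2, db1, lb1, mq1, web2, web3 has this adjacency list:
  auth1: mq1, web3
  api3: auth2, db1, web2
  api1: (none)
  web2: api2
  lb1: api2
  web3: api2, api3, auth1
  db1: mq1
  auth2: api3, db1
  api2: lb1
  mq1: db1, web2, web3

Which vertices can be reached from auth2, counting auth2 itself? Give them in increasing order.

Start at auth2.
Its neighbours: api3, db1.
Then their neighbours: mq1, web2.
Then next layer: api2, web3.
Then next layer: auth1, lb1.
Nothing further is reachable.

api2, api3, auth1, auth2, db1, lb1, mq1, web2, web3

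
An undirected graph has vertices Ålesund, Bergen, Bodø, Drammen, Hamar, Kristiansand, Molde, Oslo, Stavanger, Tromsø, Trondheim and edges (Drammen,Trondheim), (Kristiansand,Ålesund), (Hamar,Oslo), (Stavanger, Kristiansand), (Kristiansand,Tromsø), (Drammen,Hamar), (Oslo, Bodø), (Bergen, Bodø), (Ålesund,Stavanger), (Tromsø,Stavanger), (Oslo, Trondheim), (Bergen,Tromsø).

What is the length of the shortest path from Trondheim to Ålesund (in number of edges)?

Distance 0: Trondheim.
Distance 1: Drammen, Oslo.
Distance 2: Bodø, Hamar.
Distance 3: Bergen.
Distance 4: Tromsø.
Distance 5: Kristiansand, Stavanger.
Distance 6: Ålesund — contains Ålesund.

6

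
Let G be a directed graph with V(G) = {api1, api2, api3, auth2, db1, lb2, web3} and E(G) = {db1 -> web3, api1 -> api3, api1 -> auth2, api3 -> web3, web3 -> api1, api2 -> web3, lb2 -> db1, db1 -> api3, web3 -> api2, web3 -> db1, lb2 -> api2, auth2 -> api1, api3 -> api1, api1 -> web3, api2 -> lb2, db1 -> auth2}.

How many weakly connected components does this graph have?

1

From api1: component {api1, api2, api3, auth2, db1, lb2, web3}.
That's 1 component.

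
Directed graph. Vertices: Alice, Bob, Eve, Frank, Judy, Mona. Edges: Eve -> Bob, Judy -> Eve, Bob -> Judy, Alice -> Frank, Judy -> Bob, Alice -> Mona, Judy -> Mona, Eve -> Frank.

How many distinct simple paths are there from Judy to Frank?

Judy→Eve→Frank

1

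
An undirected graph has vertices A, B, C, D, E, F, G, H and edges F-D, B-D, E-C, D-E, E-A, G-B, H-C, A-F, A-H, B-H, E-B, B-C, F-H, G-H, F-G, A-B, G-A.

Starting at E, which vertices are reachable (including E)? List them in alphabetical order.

A, B, C, D, E, F, G, H

Start at E.
Its neighbours: A, B, C, D.
Then their neighbours: F, G, H.
Every vertex is now reached.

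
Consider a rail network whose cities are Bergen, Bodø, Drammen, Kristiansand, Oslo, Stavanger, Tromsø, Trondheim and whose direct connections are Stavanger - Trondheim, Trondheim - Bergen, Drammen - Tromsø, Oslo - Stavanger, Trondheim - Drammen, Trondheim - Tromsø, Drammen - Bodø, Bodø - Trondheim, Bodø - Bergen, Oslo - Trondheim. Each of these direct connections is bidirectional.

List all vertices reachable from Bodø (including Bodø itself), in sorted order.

Bergen, Bodø, Drammen, Oslo, Stavanger, Tromsø, Trondheim

Start at Bodø.
Its neighbours: Bergen, Drammen, Trondheim.
Then their neighbours: Oslo, Stavanger, Tromsø.
Nothing further is reachable.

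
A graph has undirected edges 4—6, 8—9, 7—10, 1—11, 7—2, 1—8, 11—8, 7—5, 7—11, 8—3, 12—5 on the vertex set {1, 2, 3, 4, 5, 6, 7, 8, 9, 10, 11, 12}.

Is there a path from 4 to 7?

No

Explore from 4.
Distance 1: reach 6.
The search is exhausted without reaching 7; it lies in a different component.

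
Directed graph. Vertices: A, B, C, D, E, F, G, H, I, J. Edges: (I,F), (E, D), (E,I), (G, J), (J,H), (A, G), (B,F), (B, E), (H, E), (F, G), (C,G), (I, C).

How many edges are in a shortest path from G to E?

3

Distance 0: G.
Distance 1: J.
Distance 2: H.
Distance 3: E — contains E.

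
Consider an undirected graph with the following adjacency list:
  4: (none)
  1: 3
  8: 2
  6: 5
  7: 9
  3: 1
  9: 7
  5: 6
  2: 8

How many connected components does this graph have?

From 1: component {1, 3}.
From 2: component {2, 8}.
From 4: component {4}.
From 5: component {5, 6}.
From 7: component {7, 9}.
That's 5 components.

5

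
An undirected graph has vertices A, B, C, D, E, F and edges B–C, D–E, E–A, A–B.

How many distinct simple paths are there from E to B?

E–A–B

1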